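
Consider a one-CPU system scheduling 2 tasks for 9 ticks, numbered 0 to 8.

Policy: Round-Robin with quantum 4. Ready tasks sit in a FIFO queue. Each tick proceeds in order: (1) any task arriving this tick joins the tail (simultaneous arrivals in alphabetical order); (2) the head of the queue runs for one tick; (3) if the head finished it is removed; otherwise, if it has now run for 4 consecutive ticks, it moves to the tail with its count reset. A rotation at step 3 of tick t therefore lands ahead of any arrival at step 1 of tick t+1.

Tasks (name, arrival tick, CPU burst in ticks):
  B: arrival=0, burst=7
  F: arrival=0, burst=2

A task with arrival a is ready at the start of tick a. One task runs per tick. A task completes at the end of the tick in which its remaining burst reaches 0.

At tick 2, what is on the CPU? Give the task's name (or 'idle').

running at tick 2 = B

t=0: queue=[B,F] q_used=0 → run B
t=1: queue=[B,F] q_used=1 → run B
t=2: queue=[B,F] q_used=2 → run B
t=3: queue=[B,F] q_used=3 → run B
t=4: queue=[F,B] q_used=0 → run F
t=5: queue=[F,B] q_used=1 → run F
t=6: queue=[B] q_used=0 → run B
t=7: queue=[B] q_used=1 → run B
t=8: queue=[B] q_used=2 → run B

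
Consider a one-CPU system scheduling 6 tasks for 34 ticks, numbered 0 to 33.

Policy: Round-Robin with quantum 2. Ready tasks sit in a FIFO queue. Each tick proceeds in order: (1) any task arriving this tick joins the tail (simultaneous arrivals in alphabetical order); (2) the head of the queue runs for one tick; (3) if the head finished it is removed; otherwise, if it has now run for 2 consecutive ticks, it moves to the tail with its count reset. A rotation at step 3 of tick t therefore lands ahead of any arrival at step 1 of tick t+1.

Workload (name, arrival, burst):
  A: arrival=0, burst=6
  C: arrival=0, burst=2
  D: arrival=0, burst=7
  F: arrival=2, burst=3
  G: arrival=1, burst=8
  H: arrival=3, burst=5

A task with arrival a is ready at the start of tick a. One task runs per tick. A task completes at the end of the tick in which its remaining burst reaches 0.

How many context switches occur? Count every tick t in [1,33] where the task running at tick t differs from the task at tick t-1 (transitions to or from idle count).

t=0: queue=[A,C,D] q_used=0 → run A
t=1: queue=[A,C,D,G] q_used=1 → run A
t=2: queue=[C,D,G,A,F] q_used=0 → run C
t=3: queue=[C,D,G,A,F,H] q_used=1 → run C
t=4: queue=[D,G,A,F,H] q_used=0 → run D
t=5: queue=[D,G,A,F,H] q_used=1 → run D
t=6: queue=[G,A,F,H,D] q_used=0 → run G
t=7: queue=[G,A,F,H,D] q_used=1 → run G
t=8: queue=[A,F,H,D,G] q_used=0 → run A
t=9: queue=[A,F,H,D,G] q_used=1 → run A
t=10: queue=[F,H,D,G,A] q_used=0 → run F
t=11: queue=[F,H,D,G,A] q_used=1 → run F
t=12: queue=[H,D,G,A,F] q_used=0 → run H
t=13: queue=[H,D,G,A,F] q_used=1 → run H
t=14: queue=[D,G,A,F,H] q_used=0 → run D
t=15: queue=[D,G,A,F,H] q_used=1 → run D
t=16: queue=[G,A,F,H,D] q_used=0 → run G
t=17: queue=[G,A,F,H,D] q_used=1 → run G
t=18: queue=[A,F,H,D,G] q_used=0 → run A
t=19: queue=[A,F,H,D,G] q_used=1 → run A
t=20: queue=[F,H,D,G] q_used=0 → run F
t=21: queue=[H,D,G] q_used=0 → run H
t=22: queue=[H,D,G] q_used=1 → run H
t=23: queue=[D,G,H] q_used=0 → run D
t=24: queue=[D,G,H] q_used=1 → run D
t=25: queue=[G,H,D] q_used=0 → run G
t=26: queue=[G,H,D] q_used=1 → run G
t=27: queue=[H,D,G] q_used=0 → run H
t=28: queue=[D,G] q_used=0 → run D
t=29: queue=[G] q_used=0 → run G
t=30: queue=[G] q_used=1 → run G
t=31: (idle)
t=32: (idle)
t=33: (idle)

context switches = 17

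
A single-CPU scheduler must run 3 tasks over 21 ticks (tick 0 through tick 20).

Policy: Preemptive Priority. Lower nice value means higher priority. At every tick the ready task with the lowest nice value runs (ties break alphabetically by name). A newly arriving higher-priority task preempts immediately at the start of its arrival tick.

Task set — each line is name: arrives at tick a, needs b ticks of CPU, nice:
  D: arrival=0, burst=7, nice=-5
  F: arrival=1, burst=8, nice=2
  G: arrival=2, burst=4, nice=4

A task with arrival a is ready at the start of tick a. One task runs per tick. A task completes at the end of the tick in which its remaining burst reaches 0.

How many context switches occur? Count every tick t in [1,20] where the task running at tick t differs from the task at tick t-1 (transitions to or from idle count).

t=0: ready={D} → run D
t=1: ready={D,F} → run D
t=2: ready={D,F,G} → run D
t=3: ready={D,F,G} → run D
t=4: ready={D,F,G} → run D
t=5: ready={D,F,G} → run D
t=6: ready={D,F,G} → run D
t=7: ready={F,G} → run F
t=8: ready={F,G} → run F
t=9: ready={F,G} → run F
t=10: ready={F,G} → run F
t=11: ready={F,G} → run F
t=12: ready={F,G} → run F
t=13: ready={F,G} → run F
t=14: ready={F,G} → run F
t=15: ready={G} → run G
t=16: ready={G} → run G
t=17: ready={G} → run G
t=18: ready={G} → run G
t=19: (idle)
t=20: (idle)

context switches = 3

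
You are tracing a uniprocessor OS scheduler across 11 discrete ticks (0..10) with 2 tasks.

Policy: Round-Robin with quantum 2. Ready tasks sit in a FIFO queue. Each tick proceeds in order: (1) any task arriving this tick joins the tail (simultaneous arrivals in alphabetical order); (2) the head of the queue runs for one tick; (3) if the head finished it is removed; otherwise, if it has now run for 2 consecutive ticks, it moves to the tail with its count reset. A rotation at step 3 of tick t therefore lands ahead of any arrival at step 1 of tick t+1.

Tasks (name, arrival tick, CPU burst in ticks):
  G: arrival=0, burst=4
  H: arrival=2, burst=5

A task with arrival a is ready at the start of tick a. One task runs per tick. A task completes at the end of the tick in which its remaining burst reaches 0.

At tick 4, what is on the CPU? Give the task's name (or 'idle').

t=0: queue=[G] q_used=0 → run G
t=1: queue=[G] q_used=1 → run G
t=2: queue=[G,H] q_used=0 → run G
t=3: queue=[G,H] q_used=1 → run G
t=4: queue=[H] q_used=0 → run H
t=5: queue=[H] q_used=1 → run H
t=6: queue=[H] q_used=0 → run H
t=7: queue=[H] q_used=1 → run H
t=8: queue=[H] q_used=0 → run H
t=9: (idle)
t=10: (idle)

running at tick 4 = H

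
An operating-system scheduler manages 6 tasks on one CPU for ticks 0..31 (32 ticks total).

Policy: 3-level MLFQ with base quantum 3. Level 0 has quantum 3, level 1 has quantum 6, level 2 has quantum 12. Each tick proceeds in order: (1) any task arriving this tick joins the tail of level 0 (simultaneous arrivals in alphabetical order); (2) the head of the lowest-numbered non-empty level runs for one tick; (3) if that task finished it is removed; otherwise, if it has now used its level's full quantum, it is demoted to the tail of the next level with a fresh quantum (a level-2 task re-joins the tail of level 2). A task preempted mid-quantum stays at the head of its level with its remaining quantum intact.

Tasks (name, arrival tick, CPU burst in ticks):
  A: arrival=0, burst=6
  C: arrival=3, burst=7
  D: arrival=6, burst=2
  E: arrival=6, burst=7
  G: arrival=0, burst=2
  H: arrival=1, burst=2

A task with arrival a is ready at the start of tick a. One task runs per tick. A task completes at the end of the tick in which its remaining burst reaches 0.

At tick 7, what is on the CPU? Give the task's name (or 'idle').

t=0: L0/L1/L2 = AG/-/- → run A
t=1: L0/L1/L2 = AGH/-/- → run A
t=2: L0/L1/L2 = AGH/-/- → run A
t=3: L0/L1/L2 = GHC/A/- → run G
t=4: L0/L1/L2 = GHC/A/- → run G
t=5: L0/L1/L2 = HC/A/- → run H
t=6: L0/L1/L2 = HCDE/A/- → run H
t=7: L0/L1/L2 = CDE/A/- → run C
t=8: L0/L1/L2 = CDE/A/- → run C
t=9: L0/L1/L2 = CDE/A/- → run C
t=10: L0/L1/L2 = DE/AC/- → run D
t=11: L0/L1/L2 = DE/AC/- → run D
t=12: L0/L1/L2 = E/AC/- → run E
t=13: L0/L1/L2 = E/AC/- → run E
t=14: L0/L1/L2 = E/AC/- → run E
t=15: L0/L1/L2 = -/ACE/- → run A
t=16: L0/L1/L2 = -/ACE/- → run A
t=17: L0/L1/L2 = -/ACE/- → run A
t=18: L0/L1/L2 = -/CE/- → run C
t=19: L0/L1/L2 = -/CE/- → run C
t=20: L0/L1/L2 = -/CE/- → run C
t=21: L0/L1/L2 = -/CE/- → run C
t=22: L0/L1/L2 = -/E/- → run E
t=23: L0/L1/L2 = -/E/- → run E
t=24: L0/L1/L2 = -/E/- → run E
t=25: L0/L1/L2 = -/E/- → run E
t=26: (idle)
t=27: (idle)
t=28: (idle)
t=29: (idle)
t=30: (idle)
t=31: (idle)

running at tick 7 = C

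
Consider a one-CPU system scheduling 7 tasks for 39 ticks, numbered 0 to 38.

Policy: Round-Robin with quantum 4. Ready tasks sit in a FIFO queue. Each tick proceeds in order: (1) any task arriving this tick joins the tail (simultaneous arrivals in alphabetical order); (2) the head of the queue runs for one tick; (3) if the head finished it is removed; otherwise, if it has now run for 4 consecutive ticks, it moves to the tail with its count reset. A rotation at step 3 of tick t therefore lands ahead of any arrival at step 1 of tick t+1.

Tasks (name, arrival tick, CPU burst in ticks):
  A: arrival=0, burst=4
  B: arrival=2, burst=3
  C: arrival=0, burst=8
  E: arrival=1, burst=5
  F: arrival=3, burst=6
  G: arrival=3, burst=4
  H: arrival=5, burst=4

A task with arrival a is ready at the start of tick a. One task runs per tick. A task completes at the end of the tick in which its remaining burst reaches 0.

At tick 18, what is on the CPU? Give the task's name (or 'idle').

running at tick 18 = F

t=0: queue=[A,C] q_used=0 → run A
t=1: queue=[A,C,E] q_used=1 → run A
t=2: queue=[A,C,E,B] q_used=2 → run A
t=3: queue=[A,C,E,B,F,G] q_used=3 → run A
t=4: queue=[C,E,B,F,G] q_used=0 → run C
t=5: queue=[C,E,B,F,G,H] q_used=1 → run C
t=6: queue=[C,E,B,F,G,H] q_used=2 → run C
t=7: queue=[C,E,B,F,G,H] q_used=3 → run C
t=8: queue=[E,B,F,G,H,C] q_used=0 → run E
t=9: queue=[E,B,F,G,H,C] q_used=1 → run E
t=10: queue=[E,B,F,G,H,C] q_used=2 → run E
t=11: queue=[E,B,F,G,H,C] q_used=3 → run E
t=12: queue=[B,F,G,H,C,E] q_used=0 → run B
t=13: queue=[B,F,G,H,C,E] q_used=1 → run B
t=14: queue=[B,F,G,H,C,E] q_used=2 → run B
t=15: queue=[F,G,H,C,E] q_used=0 → run F
t=16: queue=[F,G,H,C,E] q_used=1 → run F
t=17: queue=[F,G,H,C,E] q_used=2 → run F
t=18: queue=[F,G,H,C,E] q_used=3 → run F
t=19: queue=[G,H,C,E,F] q_used=0 → run G
t=20: queue=[G,H,C,E,F] q_used=1 → run G
t=21: queue=[G,H,C,E,F] q_used=2 → run G
t=22: queue=[G,H,C,E,F] q_used=3 → run G
t=23: queue=[H,C,E,F] q_used=0 → run H
t=24: queue=[H,C,E,F] q_used=1 → run H
t=25: queue=[H,C,E,F] q_used=2 → run H
t=26: queue=[H,C,E,F] q_used=3 → run H
t=27: queue=[C,E,F] q_used=0 → run C
t=28: queue=[C,E,F] q_used=1 → run C
t=29: queue=[C,E,F] q_used=2 → run C
t=30: queue=[C,E,F] q_used=3 → run C
t=31: queue=[E,F] q_used=0 → run E
t=32: queue=[F] q_used=0 → run F
t=33: queue=[F] q_used=1 → run F
t=34: (idle)
t=35: (idle)
t=36: (idle)
t=37: (idle)
t=38: (idle)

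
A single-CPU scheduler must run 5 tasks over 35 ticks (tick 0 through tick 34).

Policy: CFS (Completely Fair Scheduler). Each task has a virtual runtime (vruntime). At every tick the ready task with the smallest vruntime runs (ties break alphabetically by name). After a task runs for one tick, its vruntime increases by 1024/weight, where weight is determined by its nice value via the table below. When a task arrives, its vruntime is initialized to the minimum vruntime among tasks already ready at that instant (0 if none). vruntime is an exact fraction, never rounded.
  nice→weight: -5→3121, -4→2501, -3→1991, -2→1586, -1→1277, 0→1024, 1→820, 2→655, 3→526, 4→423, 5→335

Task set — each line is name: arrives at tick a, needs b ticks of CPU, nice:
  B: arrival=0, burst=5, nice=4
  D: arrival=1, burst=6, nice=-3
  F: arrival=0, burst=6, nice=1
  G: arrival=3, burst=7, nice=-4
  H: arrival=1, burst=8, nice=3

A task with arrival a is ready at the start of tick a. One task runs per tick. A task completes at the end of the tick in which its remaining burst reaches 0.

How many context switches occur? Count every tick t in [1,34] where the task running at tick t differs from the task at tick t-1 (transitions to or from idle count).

t=0: vr[B=0 F=0] → run B
t=1: vr[B=1024/423 D=0 F=0 H=0] → run D
t=2: vr[B=1024/423 D=1024/1991 F=0 H=0] → run F
t=3: vr[B=1024/423 D=1024/1991 F=256/205 G=0 H=0] → run G
t=4: vr[B=1024/423 D=1024/1991 F=256/205 G=1024/2501 H=0] → run H
t=5: vr[B=1024/423 D=1024/1991 F=256/205 G=1024/2501 H=512/263] → run G
t=6: vr[B=1024/423 D=1024/1991 F=256/205 G=2048/2501 H=512/263] → run D
t=7: vr[B=1024/423 D=2048/1991 F=256/205 G=2048/2501 H=512/263] → run G
t=8: vr[B=1024/423 D=2048/1991 F=256/205 G=3072/2501 H=512/263] → run D
t=9: vr[B=1024/423 D=3072/1991 F=256/205 G=3072/2501 H=512/263] → run G
t=10: vr[B=1024/423 D=3072/1991 F=256/205 G=4096/2501 H=512/263] → run F
t=11: vr[B=1024/423 D=3072/1991 F=512/205 G=4096/2501 H=512/263] → run D
t=12: vr[B=1024/423 D=4096/1991 F=512/205 G=4096/2501 H=512/263] → run G
t=13: vr[B=1024/423 D=4096/1991 F=512/205 G=5120/2501 H=512/263] → run H
t=14: vr[B=1024/423 D=4096/1991 F=512/205 G=5120/2501 H=1024/263] → run G
t=15: vr[B=1024/423 D=4096/1991 F=512/205 G=6144/2501 H=1024/263] → run D
t=16: vr[B=1024/423 D=5120/1991 F=512/205 G=6144/2501 H=1024/263] → run B
t=17: vr[B=2048/423 D=5120/1991 F=512/205 G=6144/2501 H=1024/263] → run G
t=18: vr[B=2048/423 D=5120/1991 F=512/205 H=1024/263] → run F
t=19: vr[B=2048/423 D=5120/1991 F=768/205 H=1024/263] → run D
t=20: vr[B=2048/423 F=768/205 H=1024/263] → run F
t=21: vr[B=2048/423 F=1024/205 H=1024/263] → run H
t=22: vr[B=2048/423 F=1024/205 H=1536/263] → run B
t=23: vr[B=1024/141 F=1024/205 H=1536/263] → run F
t=24: vr[B=1024/141 F=256/41 H=1536/263] → run H
t=25: vr[B=1024/141 F=256/41 H=2048/263] → run F
t=26: vr[B=1024/141 H=2048/263] → run B
t=27: vr[B=4096/423 H=2048/263] → run H
t=28: vr[B=4096/423 H=2560/263] → run B
t=29: vr[H=2560/263] → run H
t=30: vr[H=3072/263] → run H
t=31: vr[H=3584/263] → run H
t=32: (idle)
t=33: (idle)
t=34: (idle)

context switches = 30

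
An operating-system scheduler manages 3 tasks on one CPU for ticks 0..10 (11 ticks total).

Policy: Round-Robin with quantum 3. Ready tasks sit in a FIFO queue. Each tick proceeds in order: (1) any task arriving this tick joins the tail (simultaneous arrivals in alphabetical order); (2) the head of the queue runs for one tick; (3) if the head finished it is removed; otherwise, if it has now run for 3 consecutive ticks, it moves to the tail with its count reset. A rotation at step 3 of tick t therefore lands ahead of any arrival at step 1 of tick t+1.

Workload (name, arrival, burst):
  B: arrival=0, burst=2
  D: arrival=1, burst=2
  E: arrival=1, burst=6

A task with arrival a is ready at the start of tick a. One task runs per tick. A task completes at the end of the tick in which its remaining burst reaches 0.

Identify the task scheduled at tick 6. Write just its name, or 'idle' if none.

t=0: queue=[B] q_used=0 → run B
t=1: queue=[B,D,E] q_used=1 → run B
t=2: queue=[D,E] q_used=0 → run D
t=3: queue=[D,E] q_used=1 → run D
t=4: queue=[E] q_used=0 → run E
t=5: queue=[E] q_used=1 → run E
t=6: queue=[E] q_used=2 → run E
t=7: queue=[E] q_used=0 → run E
t=8: queue=[E] q_used=1 → run E
t=9: queue=[E] q_used=2 → run E
t=10: (idle)

running at tick 6 = E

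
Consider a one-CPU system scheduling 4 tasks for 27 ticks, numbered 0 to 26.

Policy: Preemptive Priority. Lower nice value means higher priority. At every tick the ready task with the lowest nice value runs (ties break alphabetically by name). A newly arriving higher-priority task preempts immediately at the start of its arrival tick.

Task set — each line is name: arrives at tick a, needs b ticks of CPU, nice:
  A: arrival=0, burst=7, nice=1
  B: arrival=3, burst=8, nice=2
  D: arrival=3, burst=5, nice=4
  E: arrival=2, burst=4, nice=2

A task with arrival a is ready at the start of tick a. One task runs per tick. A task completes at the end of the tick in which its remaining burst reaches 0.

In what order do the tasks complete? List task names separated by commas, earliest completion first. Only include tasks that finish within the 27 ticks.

t=0: ready={A} → run A
t=1: ready={A} → run A
t=2: ready={A,E} → run A
t=3: ready={A,B,D,E} → run A
t=4: ready={A,B,D,E} → run A
t=5: ready={A,B,D,E} → run A
t=6: ready={A,B,D,E} → run A
t=7: ready={B,D,E} → run B
t=8: ready={B,D,E} → run B
t=9: ready={B,D,E} → run B
t=10: ready={B,D,E} → run B
t=11: ready={B,D,E} → run B
t=12: ready={B,D,E} → run B
t=13: ready={B,D,E} → run B
t=14: ready={B,D,E} → run B
t=15: ready={D,E} → run E
t=16: ready={D,E} → run E
t=17: ready={D,E} → run E
t=18: ready={D,E} → run E
t=19: ready={D} → run D
t=20: ready={D} → run D
t=21: ready={D} → run D
t=22: ready={D} → run D
t=23: ready={D} → run D
t=24: (idle)
t=25: (idle)
t=26: (idle)

completion order = A, B, E, D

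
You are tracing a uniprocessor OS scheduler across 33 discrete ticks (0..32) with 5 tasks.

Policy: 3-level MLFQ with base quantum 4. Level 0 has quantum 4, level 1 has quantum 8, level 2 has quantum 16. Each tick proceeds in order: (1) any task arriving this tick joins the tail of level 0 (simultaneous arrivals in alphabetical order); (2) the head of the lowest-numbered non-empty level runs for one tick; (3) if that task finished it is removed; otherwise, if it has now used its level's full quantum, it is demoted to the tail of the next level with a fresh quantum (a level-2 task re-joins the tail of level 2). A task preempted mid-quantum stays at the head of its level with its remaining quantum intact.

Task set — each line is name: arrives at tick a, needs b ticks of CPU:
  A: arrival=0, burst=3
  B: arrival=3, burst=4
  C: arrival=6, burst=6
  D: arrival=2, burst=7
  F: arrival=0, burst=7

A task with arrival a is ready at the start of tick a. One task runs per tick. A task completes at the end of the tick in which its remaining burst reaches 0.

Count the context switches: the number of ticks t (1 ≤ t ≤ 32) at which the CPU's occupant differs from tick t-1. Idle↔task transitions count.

context switches = 8

t=0: L0/L1/L2 = AF/-/- → run A
t=1: L0/L1/L2 = AF/-/- → run A
t=2: L0/L1/L2 = AFD/-/- → run A
t=3: L0/L1/L2 = FDB/-/- → run F
t=4: L0/L1/L2 = FDB/-/- → run F
t=5: L0/L1/L2 = FDB/-/- → run F
t=6: L0/L1/L2 = FDBC/-/- → run F
t=7: L0/L1/L2 = DBC/F/- → run D
t=8: L0/L1/L2 = DBC/F/- → run D
t=9: L0/L1/L2 = DBC/F/- → run D
t=10: L0/L1/L2 = DBC/F/- → run D
t=11: L0/L1/L2 = BC/FD/- → run B
t=12: L0/L1/L2 = BC/FD/- → run B
t=13: L0/L1/L2 = BC/FD/- → run B
t=14: L0/L1/L2 = BC/FD/- → run B
t=15: L0/L1/L2 = C/FD/- → run C
t=16: L0/L1/L2 = C/FD/- → run C
t=17: L0/L1/L2 = C/FD/- → run C
t=18: L0/L1/L2 = C/FD/- → run C
t=19: L0/L1/L2 = -/FDC/- → run F
t=20: L0/L1/L2 = -/FDC/- → run F
t=21: L0/L1/L2 = -/FDC/- → run F
t=22: L0/L1/L2 = -/DC/- → run D
t=23: L0/L1/L2 = -/DC/- → run D
t=24: L0/L1/L2 = -/DC/- → run D
t=25: L0/L1/L2 = -/C/- → run C
t=26: L0/L1/L2 = -/C/- → run C
t=27: (idle)
t=28: (idle)
t=29: (idle)
t=30: (idle)
t=31: (idle)
t=32: (idle)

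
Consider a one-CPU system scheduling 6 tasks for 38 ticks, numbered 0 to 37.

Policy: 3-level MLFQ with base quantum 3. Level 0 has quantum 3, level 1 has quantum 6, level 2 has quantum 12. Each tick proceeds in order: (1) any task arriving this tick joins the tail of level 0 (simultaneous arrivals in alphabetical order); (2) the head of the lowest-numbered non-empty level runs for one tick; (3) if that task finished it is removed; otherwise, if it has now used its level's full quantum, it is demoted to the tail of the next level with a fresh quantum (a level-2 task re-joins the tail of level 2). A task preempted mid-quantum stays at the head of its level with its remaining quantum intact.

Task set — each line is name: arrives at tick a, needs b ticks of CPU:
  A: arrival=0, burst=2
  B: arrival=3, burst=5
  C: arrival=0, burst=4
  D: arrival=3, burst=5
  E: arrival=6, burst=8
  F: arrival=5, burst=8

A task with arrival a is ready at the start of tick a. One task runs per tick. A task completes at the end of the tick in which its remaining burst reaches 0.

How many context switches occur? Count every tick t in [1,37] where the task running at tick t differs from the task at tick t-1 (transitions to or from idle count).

context switches = 11

t=0: L0/L1/L2 = AC/-/- → run A
t=1: L0/L1/L2 = AC/-/- → run A
t=2: L0/L1/L2 = C/-/- → run C
t=3: L0/L1/L2 = CBD/-/- → run C
t=4: L0/L1/L2 = CBD/-/- → run C
t=5: L0/L1/L2 = BDF/C/- → run B
t=6: L0/L1/L2 = BDFE/C/- → run B
t=7: L0/L1/L2 = BDFE/C/- → run B
t=8: L0/L1/L2 = DFE/CB/- → run D
t=9: L0/L1/L2 = DFE/CB/- → run D
t=10: L0/L1/L2 = DFE/CB/- → run D
t=11: L0/L1/L2 = FE/CBD/- → run F
t=12: L0/L1/L2 = FE/CBD/- → run F
t=13: L0/L1/L2 = FE/CBD/- → run F
t=14: L0/L1/L2 = E/CBDF/- → run E
t=15: L0/L1/L2 = E/CBDF/- → run E
t=16: L0/L1/L2 = E/CBDF/- → run E
t=17: L0/L1/L2 = -/CBDFE/- → run C
t=18: L0/L1/L2 = -/BDFE/- → run B
t=19: L0/L1/L2 = -/BDFE/- → run B
t=20: L0/L1/L2 = -/DFE/- → run D
t=21: L0/L1/L2 = -/DFE/- → run D
t=22: L0/L1/L2 = -/FE/- → run F
t=23: L0/L1/L2 = -/FE/- → run F
t=24: L0/L1/L2 = -/FE/- → run F
t=25: L0/L1/L2 = -/FE/- → run F
t=26: L0/L1/L2 = -/FE/- → run F
t=27: L0/L1/L2 = -/E/- → run E
t=28: L0/L1/L2 = -/E/- → run E
t=29: L0/L1/L2 = -/E/- → run E
t=30: L0/L1/L2 = -/E/- → run E
t=31: L0/L1/L2 = -/E/- → run E
t=32: (idle)
t=33: (idle)
t=34: (idle)
t=35: (idle)
t=36: (idle)
t=37: (idle)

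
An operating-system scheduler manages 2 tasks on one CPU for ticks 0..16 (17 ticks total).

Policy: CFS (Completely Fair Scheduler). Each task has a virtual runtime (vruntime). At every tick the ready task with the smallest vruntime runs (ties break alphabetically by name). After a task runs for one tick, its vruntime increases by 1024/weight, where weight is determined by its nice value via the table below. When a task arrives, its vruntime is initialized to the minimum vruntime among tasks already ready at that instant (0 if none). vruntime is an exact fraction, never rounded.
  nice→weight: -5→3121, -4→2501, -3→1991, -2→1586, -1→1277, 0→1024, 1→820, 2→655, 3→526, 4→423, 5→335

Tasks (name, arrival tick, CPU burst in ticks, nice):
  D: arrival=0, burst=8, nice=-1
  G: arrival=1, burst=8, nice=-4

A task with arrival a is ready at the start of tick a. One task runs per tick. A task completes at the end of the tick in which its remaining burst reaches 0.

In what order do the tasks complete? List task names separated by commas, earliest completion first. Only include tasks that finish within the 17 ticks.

completion order = G, D

t=0: vr[D=0] → run D
t=1: vr[D=1024/1277 G=1024/1277] → run D
t=2: vr[D=2048/1277 G=1024/1277] → run G
t=3: vr[D=2048/1277 G=3868672/3193777] → run G
t=4: vr[D=2048/1277 G=5176320/3193777] → run D
t=5: vr[D=3072/1277 G=5176320/3193777] → run G
t=6: vr[D=3072/1277 G=6483968/3193777] → run G
t=7: vr[D=3072/1277 G=7791616/3193777] → run D
t=8: vr[D=4096/1277 G=7791616/3193777] → run G
t=9: vr[D=4096/1277 G=9099264/3193777] → run G
t=10: vr[D=4096/1277 G=10406912/3193777] → run D
t=11: vr[D=5120/1277 G=10406912/3193777] → run G
t=12: vr[D=5120/1277 G=11714560/3193777] → run G
t=13: vr[D=5120/1277] → run D
t=14: vr[D=6144/1277] → run D
t=15: vr[D=7168/1277] → run D
t=16: (idle)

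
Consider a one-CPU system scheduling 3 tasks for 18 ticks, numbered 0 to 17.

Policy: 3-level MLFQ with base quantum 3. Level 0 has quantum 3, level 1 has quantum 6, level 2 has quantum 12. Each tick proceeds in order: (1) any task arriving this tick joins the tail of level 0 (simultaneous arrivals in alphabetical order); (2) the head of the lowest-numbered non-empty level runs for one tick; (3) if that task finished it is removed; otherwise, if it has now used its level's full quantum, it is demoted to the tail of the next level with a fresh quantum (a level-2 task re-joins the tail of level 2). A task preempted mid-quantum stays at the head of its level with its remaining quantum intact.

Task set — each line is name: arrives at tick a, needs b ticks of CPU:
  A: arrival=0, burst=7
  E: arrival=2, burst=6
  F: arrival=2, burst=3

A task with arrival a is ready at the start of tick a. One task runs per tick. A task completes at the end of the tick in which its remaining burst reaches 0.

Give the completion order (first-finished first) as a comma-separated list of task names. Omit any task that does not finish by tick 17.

t=0: L0/L1/L2 = A/-/- → run A
t=1: L0/L1/L2 = A/-/- → run A
t=2: L0/L1/L2 = AEF/-/- → run A
t=3: L0/L1/L2 = EF/A/- → run E
t=4: L0/L1/L2 = EF/A/- → run E
t=5: L0/L1/L2 = EF/A/- → run E
t=6: L0/L1/L2 = F/AE/- → run F
t=7: L0/L1/L2 = F/AE/- → run F
t=8: L0/L1/L2 = F/AE/- → run F
t=9: L0/L1/L2 = -/AE/- → run A
t=10: L0/L1/L2 = -/AE/- → run A
t=11: L0/L1/L2 = -/AE/- → run A
t=12: L0/L1/L2 = -/AE/- → run A
t=13: L0/L1/L2 = -/E/- → run E
t=14: L0/L1/L2 = -/E/- → run E
t=15: L0/L1/L2 = -/E/- → run E
t=16: (idle)
t=17: (idle)

completion order = F, A, E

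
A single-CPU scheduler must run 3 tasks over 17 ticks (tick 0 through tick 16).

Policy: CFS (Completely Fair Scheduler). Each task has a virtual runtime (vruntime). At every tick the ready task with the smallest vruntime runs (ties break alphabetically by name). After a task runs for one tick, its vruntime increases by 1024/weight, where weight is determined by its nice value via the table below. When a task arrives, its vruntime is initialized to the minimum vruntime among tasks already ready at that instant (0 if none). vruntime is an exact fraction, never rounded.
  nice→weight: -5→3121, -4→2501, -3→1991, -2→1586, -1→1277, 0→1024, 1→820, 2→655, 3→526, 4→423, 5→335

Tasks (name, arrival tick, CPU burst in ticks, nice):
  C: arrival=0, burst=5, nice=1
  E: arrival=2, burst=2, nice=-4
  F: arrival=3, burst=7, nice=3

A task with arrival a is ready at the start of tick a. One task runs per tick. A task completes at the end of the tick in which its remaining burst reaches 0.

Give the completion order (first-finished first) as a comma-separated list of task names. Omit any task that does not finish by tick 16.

t=0: vr[C=0] → run C
t=1: vr[C=256/205] → run C
t=2: vr[C=512/205 E=512/205] → run C
t=3: vr[C=768/205 E=512/205 F=512/205] → run E
t=4: vr[C=768/205 E=36352/12505 F=512/205] → run F
t=5: vr[C=768/205 E=36352/12505 F=239616/53915] → run E
t=6: vr[C=768/205 F=239616/53915] → run C
t=7: vr[C=1024/205 F=239616/53915] → run F
t=8: vr[C=1024/205 F=344576/53915] → run C
t=9: vr[F=344576/53915] → run F
t=10: vr[F=449536/53915] → run F
t=11: vr[F=554496/53915] → run F
t=12: vr[F=659456/53915] → run F
t=13: vr[F=764416/53915] → run F
t=14: (idle)
t=15: (idle)
t=16: (idle)

completion order = E, C, F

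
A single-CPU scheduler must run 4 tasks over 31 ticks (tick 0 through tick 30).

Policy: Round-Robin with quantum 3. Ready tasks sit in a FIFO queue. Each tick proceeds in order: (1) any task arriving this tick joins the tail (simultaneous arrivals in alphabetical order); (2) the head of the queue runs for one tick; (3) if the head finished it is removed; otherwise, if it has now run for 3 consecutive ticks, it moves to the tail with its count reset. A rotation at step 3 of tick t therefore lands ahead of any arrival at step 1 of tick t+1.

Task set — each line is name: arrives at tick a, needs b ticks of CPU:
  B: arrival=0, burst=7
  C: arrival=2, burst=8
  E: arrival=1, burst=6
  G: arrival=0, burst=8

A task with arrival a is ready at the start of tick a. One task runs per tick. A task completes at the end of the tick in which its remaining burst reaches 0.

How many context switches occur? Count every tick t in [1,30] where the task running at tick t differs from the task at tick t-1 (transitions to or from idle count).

t=0: queue=[B,G] q_used=0 → run B
t=1: queue=[B,G,E] q_used=1 → run B
t=2: queue=[B,G,E,C] q_used=2 → run B
t=3: queue=[G,E,C,B] q_used=0 → run G
t=4: queue=[G,E,C,B] q_used=1 → run G
t=5: queue=[G,E,C,B] q_used=2 → run G
t=6: queue=[E,C,B,G] q_used=0 → run E
t=7: queue=[E,C,B,G] q_used=1 → run E
t=8: queue=[E,C,B,G] q_used=2 → run E
t=9: queue=[C,B,G,E] q_used=0 → run C
t=10: queue=[C,B,G,E] q_used=1 → run C
t=11: queue=[C,B,G,E] q_used=2 → run C
t=12: queue=[B,G,E,C] q_used=0 → run B
t=13: queue=[B,G,E,C] q_used=1 → run B
t=14: queue=[B,G,E,C] q_used=2 → run B
t=15: queue=[G,E,C,B] q_used=0 → run G
t=16: queue=[G,E,C,B] q_used=1 → run G
t=17: queue=[G,E,C,B] q_used=2 → run G
t=18: queue=[E,C,B,G] q_used=0 → run E
t=19: queue=[E,C,B,G] q_used=1 → run E
t=20: queue=[E,C,B,G] q_used=2 → run E
t=21: queue=[C,B,G] q_used=0 → run C
t=22: queue=[C,B,G] q_used=1 → run C
t=23: queue=[C,B,G] q_used=2 → run C
t=24: queue=[B,G,C] q_used=0 → run B
t=25: queue=[G,C] q_used=0 → run G
t=26: queue=[G,C] q_used=1 → run G
t=27: queue=[C] q_used=0 → run C
t=28: queue=[C] q_used=1 → run C
t=29: (idle)
t=30: (idle)

context switches = 11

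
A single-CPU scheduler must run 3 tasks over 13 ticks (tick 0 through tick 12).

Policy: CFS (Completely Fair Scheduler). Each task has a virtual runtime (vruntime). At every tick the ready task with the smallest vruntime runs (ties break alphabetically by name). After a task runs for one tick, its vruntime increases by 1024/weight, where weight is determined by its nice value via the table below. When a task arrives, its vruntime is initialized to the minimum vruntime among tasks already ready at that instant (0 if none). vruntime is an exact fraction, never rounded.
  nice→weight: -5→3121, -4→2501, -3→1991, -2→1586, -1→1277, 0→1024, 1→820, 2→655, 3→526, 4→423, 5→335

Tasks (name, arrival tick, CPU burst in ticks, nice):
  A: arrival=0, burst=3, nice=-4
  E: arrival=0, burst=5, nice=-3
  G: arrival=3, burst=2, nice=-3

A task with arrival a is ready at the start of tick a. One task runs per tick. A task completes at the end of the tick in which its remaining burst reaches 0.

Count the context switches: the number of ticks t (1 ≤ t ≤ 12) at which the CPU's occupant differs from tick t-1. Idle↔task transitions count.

t=0: vr[A=0 E=0] → run A
t=1: vr[A=1024/2501 E=0] → run E
t=2: vr[A=1024/2501 E=1024/1991] → run A
t=3: vr[A=2048/2501 E=1024/1991 G=1024/1991] → run E
t=4: vr[A=2048/2501 E=2048/1991 G=1024/1991] → run G
t=5: vr[A=2048/2501 E=2048/1991 G=2048/1991] → run A
t=6: vr[E=2048/1991 G=2048/1991] → run E
t=7: vr[E=3072/1991 G=2048/1991] → run G
t=8: vr[E=3072/1991] → run E
t=9: vr[E=4096/1991] → run E
t=10: (idle)
t=11: (idle)
t=12: (idle)

context switches = 9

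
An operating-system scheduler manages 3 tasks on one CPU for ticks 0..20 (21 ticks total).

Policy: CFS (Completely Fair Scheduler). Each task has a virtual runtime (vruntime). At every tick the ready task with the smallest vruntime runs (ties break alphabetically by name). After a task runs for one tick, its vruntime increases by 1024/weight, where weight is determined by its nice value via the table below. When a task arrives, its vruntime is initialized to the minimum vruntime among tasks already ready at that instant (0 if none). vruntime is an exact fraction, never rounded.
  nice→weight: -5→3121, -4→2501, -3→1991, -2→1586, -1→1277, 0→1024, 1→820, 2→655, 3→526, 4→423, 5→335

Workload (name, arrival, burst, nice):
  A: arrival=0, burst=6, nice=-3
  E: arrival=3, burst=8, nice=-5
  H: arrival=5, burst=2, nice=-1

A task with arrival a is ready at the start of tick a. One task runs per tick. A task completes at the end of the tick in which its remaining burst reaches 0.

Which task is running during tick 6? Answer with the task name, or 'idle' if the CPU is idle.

t=0: vr[A=0] → run A
t=1: vr[A=1024/1991] → run A
t=2: vr[A=2048/1991] → run A
t=3: vr[A=3072/1991 E=3072/1991] → run A
t=4: vr[A=4096/1991 E=3072/1991] → run E
t=5: vr[A=4096/1991 E=11626496/6213911 H=11626496/6213911] → run E
t=6: vr[A=4096/1991 E=13665280/6213911 H=11626496/6213911] → run H
t=7: vr[A=4096/1991 E=13665280/6213911 H=21210080256/7935164347] → run A
t=8: vr[A=5120/1991 E=13665280/6213911 H=21210080256/7935164347] → run E
t=9: vr[A=5120/1991 E=15704064/6213911 H=21210080256/7935164347] → run E
t=10: vr[A=5120/1991 E=17742848/6213911 H=21210080256/7935164347] → run A
t=11: vr[E=17742848/6213911 H=21210080256/7935164347] → run H
t=12: vr[E=17742848/6213911] → run E
t=13: vr[E=19781632/6213911] → run E
t=14: vr[E=21820416/6213911] → run E
t=15: vr[E=23859200/6213911] → run E
t=16: (idle)
t=17: (idle)
t=18: (idle)
t=19: (idle)
t=20: (idle)

running at tick 6 = H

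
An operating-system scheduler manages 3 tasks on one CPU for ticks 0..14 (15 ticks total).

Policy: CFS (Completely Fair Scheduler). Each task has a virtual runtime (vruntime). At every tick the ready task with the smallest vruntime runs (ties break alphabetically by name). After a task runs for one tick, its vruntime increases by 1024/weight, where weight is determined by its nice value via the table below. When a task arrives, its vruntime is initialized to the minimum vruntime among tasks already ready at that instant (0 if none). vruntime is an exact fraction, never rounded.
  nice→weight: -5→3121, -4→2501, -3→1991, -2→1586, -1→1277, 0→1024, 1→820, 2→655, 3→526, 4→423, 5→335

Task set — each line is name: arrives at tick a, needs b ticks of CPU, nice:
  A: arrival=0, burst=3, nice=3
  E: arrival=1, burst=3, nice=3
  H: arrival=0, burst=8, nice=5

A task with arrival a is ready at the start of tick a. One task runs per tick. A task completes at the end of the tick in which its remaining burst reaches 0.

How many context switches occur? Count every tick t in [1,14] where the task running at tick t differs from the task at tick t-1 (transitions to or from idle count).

context switches = 9

t=0: vr[A=0 H=0] → run A
t=1: vr[A=512/263 E=0 H=0] → run E
t=2: vr[A=512/263 E=512/263 H=0] → run H
t=3: vr[A=512/263 E=512/263 H=1024/335] → run A
t=4: vr[A=1024/263 E=512/263 H=1024/335] → run E
t=5: vr[A=1024/263 E=1024/263 H=1024/335] → run H
t=6: vr[A=1024/263 E=1024/263 H=2048/335] → run A
t=7: vr[E=1024/263 H=2048/335] → run E
t=8: vr[H=2048/335] → run H
t=9: vr[H=3072/335] → run H
t=10: vr[H=4096/335] → run H
t=11: vr[H=1024/67] → run H
t=12: vr[H=6144/335] → run H
t=13: vr[H=7168/335] → run H
t=14: (idle)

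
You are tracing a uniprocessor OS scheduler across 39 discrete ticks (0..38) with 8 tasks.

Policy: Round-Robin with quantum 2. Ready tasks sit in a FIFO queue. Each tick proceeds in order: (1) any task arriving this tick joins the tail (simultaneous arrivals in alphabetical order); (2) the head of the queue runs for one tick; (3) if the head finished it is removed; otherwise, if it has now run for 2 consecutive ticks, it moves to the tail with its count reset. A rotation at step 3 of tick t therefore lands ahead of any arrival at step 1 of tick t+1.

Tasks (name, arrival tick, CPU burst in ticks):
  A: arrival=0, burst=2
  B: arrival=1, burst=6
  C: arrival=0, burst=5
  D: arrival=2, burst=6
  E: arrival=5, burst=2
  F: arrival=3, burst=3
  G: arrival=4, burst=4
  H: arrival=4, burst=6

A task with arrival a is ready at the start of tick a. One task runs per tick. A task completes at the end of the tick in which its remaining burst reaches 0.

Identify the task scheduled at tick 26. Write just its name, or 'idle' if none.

running at tick 26 = H

t=0: queue=[A,C] q_used=0 → run A
t=1: queue=[A,C,B] q_used=1 → run A
t=2: queue=[C,B,D] q_used=0 → run C
t=3: queue=[C,B,D,F] q_used=1 → run C
t=4: queue=[B,D,F,C,G,H] q_used=0 → run B
t=5: queue=[B,D,F,C,G,H,E] q_used=1 → run B
t=6: queue=[D,F,C,G,H,E,B] q_used=0 → run D
t=7: queue=[D,F,C,G,H,E,B] q_used=1 → run D
t=8: queue=[F,C,G,H,E,B,D] q_used=0 → run F
t=9: queue=[F,C,G,H,E,B,D] q_used=1 → run F
t=10: queue=[C,G,H,E,B,D,F] q_used=0 → run C
t=11: queue=[C,G,H,E,B,D,F] q_used=1 → run C
t=12: queue=[G,H,E,B,D,F,C] q_used=0 → run G
t=13: queue=[G,H,E,B,D,F,C] q_used=1 → run G
t=14: queue=[H,E,B,D,F,C,G] q_used=0 → run H
t=15: queue=[H,E,B,D,F,C,G] q_used=1 → run H
t=16: queue=[E,B,D,F,C,G,H] q_used=0 → run E
t=17: queue=[E,B,D,F,C,G,H] q_used=1 → run E
t=18: queue=[B,D,F,C,G,H] q_used=0 → run B
t=19: queue=[B,D,F,C,G,H] q_used=1 → run B
t=20: queue=[D,F,C,G,H,B] q_used=0 → run D
t=21: queue=[D,F,C,G,H,B] q_used=1 → run D
t=22: queue=[F,C,G,H,B,D] q_used=0 → run F
t=23: queue=[C,G,H,B,D] q_used=0 → run C
t=24: queue=[G,H,B,D] q_used=0 → run G
t=25: queue=[G,H,B,D] q_used=1 → run G
t=26: queue=[H,B,D] q_used=0 → run H
t=27: queue=[H,B,D] q_used=1 → run H
t=28: queue=[B,D,H] q_used=0 → run B
t=29: queue=[B,D,H] q_used=1 → run B
t=30: queue=[D,H] q_used=0 → run D
t=31: queue=[D,H] q_used=1 → run D
t=32: queue=[H] q_used=0 → run H
t=33: queue=[H] q_used=1 → run H
t=34: (idle)
t=35: (idle)
t=36: (idle)
t=37: (idle)
t=38: (idle)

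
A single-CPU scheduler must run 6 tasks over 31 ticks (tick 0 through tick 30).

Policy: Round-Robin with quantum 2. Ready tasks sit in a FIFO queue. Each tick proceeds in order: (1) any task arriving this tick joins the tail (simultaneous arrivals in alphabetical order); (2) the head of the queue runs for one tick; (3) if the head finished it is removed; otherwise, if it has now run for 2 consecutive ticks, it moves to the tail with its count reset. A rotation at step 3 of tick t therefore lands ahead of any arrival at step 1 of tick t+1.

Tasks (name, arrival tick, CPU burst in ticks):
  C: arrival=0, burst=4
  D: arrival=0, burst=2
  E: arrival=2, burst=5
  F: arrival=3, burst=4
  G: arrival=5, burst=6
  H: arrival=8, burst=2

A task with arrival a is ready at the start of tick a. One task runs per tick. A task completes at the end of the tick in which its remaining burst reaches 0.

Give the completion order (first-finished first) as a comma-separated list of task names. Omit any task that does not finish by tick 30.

t=0: queue=[C,D] q_used=0 → run C
t=1: queue=[C,D] q_used=1 → run C
t=2: queue=[D,C,E] q_used=0 → run D
t=3: queue=[D,C,E,F] q_used=1 → run D
t=4: queue=[C,E,F] q_used=0 → run C
t=5: queue=[C,E,F,G] q_used=1 → run C
t=6: queue=[E,F,G] q_used=0 → run E
t=7: queue=[E,F,G] q_used=1 → run E
t=8: queue=[F,G,E,H] q_used=0 → run F
t=9: queue=[F,G,E,H] q_used=1 → run F
t=10: queue=[G,E,H,F] q_used=0 → run G
t=11: queue=[G,E,H,F] q_used=1 → run G
t=12: queue=[E,H,F,G] q_used=0 → run E
t=13: queue=[E,H,F,G] q_used=1 → run E
t=14: queue=[H,F,G,E] q_used=0 → run H
t=15: queue=[H,F,G,E] q_used=1 → run H
t=16: queue=[F,G,E] q_used=0 → run F
t=17: queue=[F,G,E] q_used=1 → run F
t=18: queue=[G,E] q_used=0 → run G
t=19: queue=[G,E] q_used=1 → run G
t=20: queue=[E,G] q_used=0 → run E
t=21: queue=[G] q_used=0 → run G
t=22: queue=[G] q_used=1 → run G
t=23: (idle)
t=24: (idle)
t=25: (idle)
t=26: (idle)
t=27: (idle)
t=28: (idle)
t=29: (idle)
t=30: (idle)

completion order = D, C, H, F, E, G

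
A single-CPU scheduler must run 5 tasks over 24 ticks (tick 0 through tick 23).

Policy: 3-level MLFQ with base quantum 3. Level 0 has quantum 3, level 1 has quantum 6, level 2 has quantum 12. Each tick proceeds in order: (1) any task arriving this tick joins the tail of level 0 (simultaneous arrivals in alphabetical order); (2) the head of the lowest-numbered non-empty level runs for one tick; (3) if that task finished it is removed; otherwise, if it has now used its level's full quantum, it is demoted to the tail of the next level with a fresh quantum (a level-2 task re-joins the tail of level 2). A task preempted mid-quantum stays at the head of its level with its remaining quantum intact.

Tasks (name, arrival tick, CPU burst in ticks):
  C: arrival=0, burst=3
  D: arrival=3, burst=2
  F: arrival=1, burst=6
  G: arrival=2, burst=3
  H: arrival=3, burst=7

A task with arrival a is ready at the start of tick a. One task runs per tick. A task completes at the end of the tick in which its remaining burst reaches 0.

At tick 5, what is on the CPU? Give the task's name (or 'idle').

t=0: L0/L1/L2 = C/-/- → run C
t=1: L0/L1/L2 = CF/-/- → run C
t=2: L0/L1/L2 = CFG/-/- → run C
t=3: L0/L1/L2 = FGDH/-/- → run F
t=4: L0/L1/L2 = FGDH/-/- → run F
t=5: L0/L1/L2 = FGDH/-/- → run F
t=6: L0/L1/L2 = GDH/F/- → run G
t=7: L0/L1/L2 = GDH/F/- → run G
t=8: L0/L1/L2 = GDH/F/- → run G
t=9: L0/L1/L2 = DH/F/- → run D
t=10: L0/L1/L2 = DH/F/- → run D
t=11: L0/L1/L2 = H/F/- → run H
t=12: L0/L1/L2 = H/F/- → run H
t=13: L0/L1/L2 = H/F/- → run H
t=14: L0/L1/L2 = -/FH/- → run F
t=15: L0/L1/L2 = -/FH/- → run F
t=16: L0/L1/L2 = -/FH/- → run F
t=17: L0/L1/L2 = -/H/- → run H
t=18: L0/L1/L2 = -/H/- → run H
t=19: L0/L1/L2 = -/H/- → run H
t=20: L0/L1/L2 = -/H/- → run H
t=21: (idle)
t=22: (idle)
t=23: (idle)

running at tick 5 = F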